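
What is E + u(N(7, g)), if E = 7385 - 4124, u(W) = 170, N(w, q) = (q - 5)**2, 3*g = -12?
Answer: 3431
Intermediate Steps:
g = -4 (g = (1/3)*(-12) = -4)
N(w, q) = (-5 + q)**2
E = 3261
E + u(N(7, g)) = 3261 + 170 = 3431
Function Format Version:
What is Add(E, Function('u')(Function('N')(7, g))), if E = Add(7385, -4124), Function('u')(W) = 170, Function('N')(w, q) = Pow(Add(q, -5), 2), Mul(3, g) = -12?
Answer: 3431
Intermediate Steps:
g = -4 (g = Mul(Rational(1, 3), -12) = -4)
Function('N')(w, q) = Pow(Add(-5, q), 2)
E = 3261
Add(E, Function('u')(Function('N')(7, g))) = Add(3261, 170) = 3431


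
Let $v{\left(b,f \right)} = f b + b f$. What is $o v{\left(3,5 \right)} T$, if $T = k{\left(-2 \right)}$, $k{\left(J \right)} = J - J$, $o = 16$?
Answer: $0$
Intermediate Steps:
$v{\left(b,f \right)} = 2 b f$ ($v{\left(b,f \right)} = b f + b f = 2 b f$)
$k{\left(J \right)} = 0$
$T = 0$
$o v{\left(3,5 \right)} T = 16 \cdot 2 \cdot 3 \cdot 5 \cdot 0 = 16 \cdot 30 \cdot 0 = 480 \cdot 0 = 0$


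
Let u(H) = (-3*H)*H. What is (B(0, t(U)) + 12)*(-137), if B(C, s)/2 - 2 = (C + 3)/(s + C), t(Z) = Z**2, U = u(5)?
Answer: -4110274/1875 ≈ -2192.1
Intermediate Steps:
u(H) = -3*H**2
U = -75 (U = -3*5**2 = -3*25 = -75)
B(C, s) = 4 + 2*(3 + C)/(C + s) (B(C, s) = 4 + 2*((C + 3)/(s + C)) = 4 + 2*((3 + C)/(C + s)) = 4 + 2*(3 + C)/(C + s))
(B(0, t(U)) + 12)*(-137) = (2*(3 + 2*(-75)**2 + 3*0)/(0 + (-75)**2) + 12)*(-137) = (2*(3 + 2*5625 + 0)/(0 + 5625) + 12)*(-137) = (2*(3 + 11250 + 0)/5625 + 12)*(-137) = (2*(1/5625)*11253 + 12)*(-137) = (7502/1875 + 12)*(-137) = (30002/1875)*(-137) = -4110274/1875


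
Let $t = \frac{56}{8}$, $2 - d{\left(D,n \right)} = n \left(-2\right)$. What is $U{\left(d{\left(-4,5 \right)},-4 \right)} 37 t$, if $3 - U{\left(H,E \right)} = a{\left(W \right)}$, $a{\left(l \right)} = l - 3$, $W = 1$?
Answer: $1295$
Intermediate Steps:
$d{\left(D,n \right)} = 2 + 2 n$ ($d{\left(D,n \right)} = 2 - n \left(-2\right) = 2 - - 2 n = 2 + 2 n$)
$t = 7$ ($t = 56 \cdot \frac{1}{8} = 7$)
$a{\left(l \right)} = -3 + l$ ($a{\left(l \right)} = l - 3 = -3 + l$)
$U{\left(H,E \right)} = 5$ ($U{\left(H,E \right)} = 3 - \left(-3 + 1\right) = 3 - -2 = 3 + 2 = 5$)
$U{\left(d{\left(-4,5 \right)},-4 \right)} 37 t = 5 \cdot 37 \cdot 7 = 185 \cdot 7 = 1295$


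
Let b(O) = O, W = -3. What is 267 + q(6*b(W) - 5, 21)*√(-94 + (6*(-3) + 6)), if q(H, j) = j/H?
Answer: 267 - 21*I*√106/23 ≈ 267.0 - 9.4004*I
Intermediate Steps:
267 + q(6*b(W) - 5, 21)*√(-94 + (6*(-3) + 6)) = 267 + (21/(6*(-3) - 5))*√(-94 + (6*(-3) + 6)) = 267 + (21/(-18 - 5))*√(-94 + (-18 + 6)) = 267 + (21/(-23))*√(-94 - 12) = 267 + (21*(-1/23))*√(-106) = 267 - 21*I*√106/23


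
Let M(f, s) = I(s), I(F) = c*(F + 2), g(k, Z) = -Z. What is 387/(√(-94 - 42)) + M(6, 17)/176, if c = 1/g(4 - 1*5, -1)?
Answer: 19/176 - 387*I*√34/68 ≈ 0.10795 - 33.185*I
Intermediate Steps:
c = 1 (c = 1/(-1*(-1)) = 1/1 = 1)
I(F) = 2 + F (I(F) = 1*(F + 2) = 1*(2 + F) = 2 + F)
M(f, s) = 2 + s
387/(√(-94 - 42)) + M(6, 17)/176 = 387/(√(-94 - 42)) + (2 + 17)/176 = 387/(√(-136)) + 19*(1/176) = 387/((2*I*√34)) + 19/176 = 387*(-I*√34/68) + 19/176 = -387*I*√34/68 + 19/176 = 19/176 - 387*I*√34/68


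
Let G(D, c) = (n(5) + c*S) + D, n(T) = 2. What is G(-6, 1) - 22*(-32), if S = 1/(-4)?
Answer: 2799/4 ≈ 699.75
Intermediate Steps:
S = -1/4 ≈ -0.25000
G(D, c) = 2 + D - c/4 (G(D, c) = (2 + c*(-1/4)) + D = (2 - c/4) + D = 2 + D - c/4)
G(-6, 1) - 22*(-32) = (2 - 6 - 1/4*1) - 22*(-32) = (2 - 6 - 1/4) + 704 = -17/4 + 704 = 2799/4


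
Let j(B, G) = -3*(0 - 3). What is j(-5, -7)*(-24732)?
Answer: -222588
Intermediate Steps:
j(B, G) = 9 (j(B, G) = -3*(-3) = 9)
j(-5, -7)*(-24732) = 9*(-24732) = -222588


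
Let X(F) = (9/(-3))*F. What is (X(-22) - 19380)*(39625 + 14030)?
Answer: -1036292670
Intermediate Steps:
X(F) = -3*F (X(F) = (9*(-1/3))*F = -3*F)
(X(-22) - 19380)*(39625 + 14030) = (-3*(-22) - 19380)*(39625 + 14030) = (66 - 19380)*53655 = -19314*53655 = -1036292670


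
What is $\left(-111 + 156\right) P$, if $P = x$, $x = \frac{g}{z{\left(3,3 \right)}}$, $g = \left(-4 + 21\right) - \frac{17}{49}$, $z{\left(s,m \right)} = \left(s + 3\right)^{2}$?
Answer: $\frac{1020}{49} \approx 20.816$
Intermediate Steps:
$z{\left(s,m \right)} = \left(3 + s\right)^{2}$
$g = \frac{816}{49}$ ($g = 17 - \frac{17}{49} = \frac{816}{49} \approx 16.653$)
$x = \frac{68}{147}$ ($x = \frac{816}{49 \left(3 + 3\right)^{2}} = \frac{816}{49 \cdot 6^{2}} = \frac{816}{49 \cdot 36} = \frac{816}{49} \cdot \frac{1}{36} = \frac{68}{147} \approx 0.46258$)
$P = \frac{68}{147} \approx 0.46258$
$\left(-111 + 156\right) P = \left(-111 + 156\right) \frac{68}{147} = 45 \cdot \frac{68}{147} = \frac{1020}{49}$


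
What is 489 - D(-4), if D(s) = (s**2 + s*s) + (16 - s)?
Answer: 437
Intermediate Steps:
D(s) = 16 - s + 2*s**2 (D(s) = (s**2 + s**2) + (16 - s) = 2*s**2 + (16 - s) = 16 - s + 2*s**2)
489 - D(-4) = 489 - (16 - 1*(-4) + 2*(-4)**2) = 489 - (16 + 4 + 2*16) = 489 - (16 + 4 + 32) = 489 - 1*52 = 489 - 52 = 437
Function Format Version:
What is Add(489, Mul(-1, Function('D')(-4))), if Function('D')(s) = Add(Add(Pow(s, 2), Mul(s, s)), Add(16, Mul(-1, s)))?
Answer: 437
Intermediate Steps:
Function('D')(s) = Add(16, Mul(-1, s), Mul(2, Pow(s, 2))) (Function('D')(s) = Add(Add(Pow(s, 2), Pow(s, 2)), Add(16, Mul(-1, s))) = Add(Mul(2, Pow(s, 2)), Add(16, Mul(-1, s))) = Add(16, Mul(-1, s), Mul(2, Pow(s, 2))))
Add(489, Mul(-1, Function('D')(-4))) = Add(489, Mul(-1, Add(16, Mul(-1, -4), Mul(2, Pow(-4, 2))))) = Add(489, Mul(-1, Add(16, 4, Mul(2, 16)))) = Add(489, Mul(-1, Add(16, 4, 32))) = Add(489, Mul(-1, 52)) = Add(489, -52) = 437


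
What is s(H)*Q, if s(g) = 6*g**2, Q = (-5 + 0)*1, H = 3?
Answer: -270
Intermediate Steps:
Q = -5 (Q = -5*1 = -5)
s(H)*Q = (6*3**2)*(-5) = (6*9)*(-5) = 54*(-5) = -270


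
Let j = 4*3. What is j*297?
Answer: 3564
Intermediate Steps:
j = 12
j*297 = 12*297 = 3564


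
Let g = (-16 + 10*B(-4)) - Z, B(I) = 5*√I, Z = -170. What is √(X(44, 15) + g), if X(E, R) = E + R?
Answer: √(213 + 100*I) ≈ 14.972 + 3.3396*I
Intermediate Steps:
g = 154 + 100*I (g = (-16 + 10*(5*√(-4))) - 1*(-170) = (-16 + 10*(5*(2*I))) + 170 = (-16 + 10*(10*I)) + 170 = (-16 + 100*I) + 170 = 154 + 100*I ≈ 154.0 + 100.0*I)
√(X(44, 15) + g) = √((44 + 15) + (154 + 100*I)) = √(59 + (154 + 100*I)) = √(213 + 100*I)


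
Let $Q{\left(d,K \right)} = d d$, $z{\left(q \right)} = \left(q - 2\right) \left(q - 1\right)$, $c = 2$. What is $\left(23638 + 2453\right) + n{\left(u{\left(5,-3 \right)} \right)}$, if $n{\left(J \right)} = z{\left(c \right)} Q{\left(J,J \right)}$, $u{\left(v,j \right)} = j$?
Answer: $26091$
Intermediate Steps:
$z{\left(q \right)} = \left(-1 + q\right) \left(-2 + q\right)$ ($z{\left(q \right)} = \left(-2 + q\right) \left(-1 + q\right) = \left(-1 + q\right) \left(-2 + q\right)$)
$Q{\left(d,K \right)} = d^{2}$
$n{\left(J \right)} = 0$ ($n{\left(J \right)} = \left(2 + 2^{2} - 6\right) J^{2} = \left(2 + 4 - 6\right) J^{2} = 0 J^{2} = 0$)
$\left(23638 + 2453\right) + n{\left(u{\left(5,-3 \right)} \right)} = \left(23638 + 2453\right) + 0 = 26091 + 0 = 26091$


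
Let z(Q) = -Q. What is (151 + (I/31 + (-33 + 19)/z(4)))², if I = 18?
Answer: 92448225/3844 ≈ 24050.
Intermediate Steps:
(151 + (I/31 + (-33 + 19)/z(4)))² = (151 + (18/31 + (-33 + 19)/((-1*4))))² = (151 + (18*(1/31) - 14/(-4)))² = (151 + (18/31 - 14*(-¼)))² = (151 + (18/31 + 7/2))² = (151 + 253/62)² = (9615/62)² = 92448225/3844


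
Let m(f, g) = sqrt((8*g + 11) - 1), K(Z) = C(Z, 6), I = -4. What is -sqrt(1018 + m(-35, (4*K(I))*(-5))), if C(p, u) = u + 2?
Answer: -sqrt(1018 + I*sqrt(1270)) ≈ -31.911 - 0.55838*I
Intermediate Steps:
C(p, u) = 2 + u
K(Z) = 8 (K(Z) = 2 + 6 = 8)
m(f, g) = sqrt(10 + 8*g) (m(f, g) = sqrt((11 + 8*g) - 1) = sqrt(10 + 8*g))
-sqrt(1018 + m(-35, (4*K(I))*(-5))) = -sqrt(1018 + sqrt(10 + 8*((4*8)*(-5)))) = -sqrt(1018 + sqrt(10 + 8*(32*(-5)))) = -sqrt(1018 + sqrt(10 + 8*(-160))) = -sqrt(1018 + sqrt(10 - 1280)) = -sqrt(1018 + sqrt(-1270)) = -sqrt(1018 + I*sqrt(1270))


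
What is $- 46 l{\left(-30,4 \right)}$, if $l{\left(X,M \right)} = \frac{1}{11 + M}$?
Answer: $- \frac{46}{15} \approx -3.0667$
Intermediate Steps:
$- 46 l{\left(-30,4 \right)} = - \frac{46}{11 + 4} = - \frac{46}{15}$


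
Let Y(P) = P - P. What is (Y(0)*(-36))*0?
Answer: 0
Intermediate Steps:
Y(P) = 0
(Y(0)*(-36))*0 = (0*(-36))*0 = 0*0 = 0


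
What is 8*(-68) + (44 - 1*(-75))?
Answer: -425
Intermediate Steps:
8*(-68) + (44 - 1*(-75)) = -544 + (44 + 75) = -544 + 119 = -425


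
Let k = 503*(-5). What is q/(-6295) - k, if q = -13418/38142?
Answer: 301930648384/120051945 ≈ 2515.0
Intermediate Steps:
q = -6709/19071 (q = -13418*1/38142 = -6709/19071 ≈ -0.35179)
k = -2515
q/(-6295) - k = -6709/19071/(-6295) - 1*(-2515) = -6709/19071*(-1/6295) + 2515 = 6709/120051945 + 2515 = 301930648384/120051945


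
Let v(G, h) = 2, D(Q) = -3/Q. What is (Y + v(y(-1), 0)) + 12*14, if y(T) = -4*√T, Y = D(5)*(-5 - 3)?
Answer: 874/5 ≈ 174.80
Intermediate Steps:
Y = 24/5 (Y = (-3/5)*(-5 - 3) = -3*⅕*(-8) = -⅗*(-8) = 24/5 ≈ 4.8000)
(Y + v(y(-1), 0)) + 12*14 = (24/5 + 2) + 12*14 = 34/5 + 168 = 874/5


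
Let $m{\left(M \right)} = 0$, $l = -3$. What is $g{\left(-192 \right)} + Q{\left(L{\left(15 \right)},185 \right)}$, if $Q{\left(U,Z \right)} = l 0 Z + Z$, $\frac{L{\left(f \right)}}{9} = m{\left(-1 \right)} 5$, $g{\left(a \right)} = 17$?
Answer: $202$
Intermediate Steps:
$L{\left(f \right)} = 0$ ($L{\left(f \right)} = 9 \cdot 0 \cdot 5 = 9 \cdot 0 = 0$)
$Q{\left(U,Z \right)} = Z$ ($Q{\left(U,Z \right)} = \left(-3\right) 0 Z + Z = 0 Z + Z = 0 + Z = Z$)
$g{\left(-192 \right)} + Q{\left(L{\left(15 \right)},185 \right)} = 17 + 185 = 202$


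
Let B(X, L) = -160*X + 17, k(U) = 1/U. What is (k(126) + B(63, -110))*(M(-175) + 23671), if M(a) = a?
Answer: -4965241292/21 ≈ -2.3644e+8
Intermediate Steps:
B(X, L) = 17 - 160*X
(k(126) + B(63, -110))*(M(-175) + 23671) = (1/126 + (17 - 160*63))*(-175 + 23671) = (1/126 + (17 - 10080))*23496 = (1/126 - 10063)*23496 = -1267937/126*23496 = -4965241292/21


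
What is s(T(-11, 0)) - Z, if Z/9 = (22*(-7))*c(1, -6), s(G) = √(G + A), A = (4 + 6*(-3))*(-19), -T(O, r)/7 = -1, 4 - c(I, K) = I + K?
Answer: 12474 + √273 ≈ 12491.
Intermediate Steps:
c(I, K) = 4 - I - K (c(I, K) = 4 - (I + K) = 4 + (-I - K) = 4 - I - K)
T(O, r) = 7 (T(O, r) = -7*(-1) = 7)
A = 266 (A = (4 - 18)*(-19) = -14*(-19) = 266)
s(G) = √(266 + G) (s(G) = √(G + 266) = √(266 + G))
Z = -12474 (Z = 9*((22*(-7))*(4 - 1*1 - 1*(-6))) = 9*(-154*(4 - 1 + 6)) = 9*(-154*9) = 9*(-1386) = -12474)
s(T(-11, 0)) - Z = √(266 + 7) - 1*(-12474) = √273 + 12474 = 12474 + √273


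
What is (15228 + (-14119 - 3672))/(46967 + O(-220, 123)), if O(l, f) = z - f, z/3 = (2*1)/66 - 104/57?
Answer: -535667/9789271 ≈ -0.054720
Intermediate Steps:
z = -1125/209 (z = 3*((2*1)/66 - 104/57) = 3*(2*(1/66) - 104*1/57) = 3*(1/33 - 104/57) = 3*(-375/209) = -1125/209 ≈ -5.3828)
O(l, f) = -1125/209 - f
(15228 + (-14119 - 3672))/(46967 + O(-220, 123)) = (15228 + (-14119 - 3672))/(46967 + (-1125/209 - 1*123)) = (15228 - 17791)/(46967 + (-1125/209 - 123)) = -2563/(46967 - 26832/209) = -2563/9789271/209 = -2563*209/9789271 = -535667/9789271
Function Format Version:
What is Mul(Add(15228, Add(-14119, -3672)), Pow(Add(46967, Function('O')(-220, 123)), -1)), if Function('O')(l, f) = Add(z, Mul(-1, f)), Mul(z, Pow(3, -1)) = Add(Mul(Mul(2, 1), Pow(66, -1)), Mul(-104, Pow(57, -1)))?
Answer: Rational(-535667, 9789271) ≈ -0.054720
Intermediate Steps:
z = Rational(-1125, 209) (z = Mul(3, Add(Mul(Mul(2, 1), Pow(66, -1)), Mul(-104, Pow(57, -1)))) = Mul(3, Add(Mul(2, Rational(1, 66)), Mul(-104, Rational(1, 57)))) = Mul(3, Add(Rational(1, 33), Rational(-104, 57))) = Mul(3, Rational(-375, 209)) = Rational(-1125, 209) ≈ -5.3828)
Function('O')(l, f) = Add(Rational(-1125, 209), Mul(-1, f))
Mul(Add(15228, Add(-14119, -3672)), Pow(Add(46967, Function('O')(-220, 123)), -1)) = Mul(Add(15228, Add(-14119, -3672)), Pow(Add(46967, Add(Rational(-1125, 209), Mul(-1, 123))), -1)) = Mul(Add(15228, -17791), Pow(Add(46967, Add(Rational(-1125, 209), -123)), -1)) = Mul(-2563, Pow(Add(46967, Rational(-26832, 209)), -1)) = Mul(-2563, Pow(Rational(9789271, 209), -1)) = Mul(-2563, Rational(209, 9789271)) = Rational(-535667, 9789271)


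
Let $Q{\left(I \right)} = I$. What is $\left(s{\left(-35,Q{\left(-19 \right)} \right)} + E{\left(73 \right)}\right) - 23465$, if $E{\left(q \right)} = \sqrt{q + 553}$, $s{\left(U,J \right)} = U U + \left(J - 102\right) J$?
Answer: $-19941 + \sqrt{626} \approx -19916.0$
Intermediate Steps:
$s{\left(U,J \right)} = U^{2} + J \left(-102 + J\right)$ ($s{\left(U,J \right)} = U^{2} + \left(J - 102\right) J = U^{2} + \left(-102 + J\right) J = U^{2} + J \left(-102 + J\right)$)
$E{\left(q \right)} = \sqrt{553 + q}$
$\left(s{\left(-35,Q{\left(-19 \right)} \right)} + E{\left(73 \right)}\right) - 23465 = \left(\left(\left(-19\right)^{2} + \left(-35\right)^{2} - -1938\right) + \sqrt{553 + 73}\right) - 23465 = \left(\left(361 + 1225 + 1938\right) + \sqrt{626}\right) - 23465 = \left(3524 + \sqrt{626}\right) - 23465 = -19941 + \sqrt{626}$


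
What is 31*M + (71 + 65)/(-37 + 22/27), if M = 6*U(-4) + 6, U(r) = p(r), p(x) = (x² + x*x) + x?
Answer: 5266266/977 ≈ 5390.2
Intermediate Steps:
p(x) = x + 2*x² (p(x) = (x² + x²) + x = 2*x² + x = x + 2*x²)
U(r) = r*(1 + 2*r)
M = 174 (M = 6*(-4*(1 + 2*(-4))) + 6 = 6*(-4*(1 - 8)) + 6 = 6*(-4*(-7)) + 6 = 6*28 + 6 = 168 + 6 = 174)
31*M + (71 + 65)/(-37 + 22/27) = 31*174 + (71 + 65)/(-37 + 22/27) = 5394 + 136/(-37 + 22*(1/27)) = 5394 + 136/(-37 + 22/27) = 5394 + 136/(-977/27) = 5394 + 136*(-27/977) = 5394 - 3672/977 = 5266266/977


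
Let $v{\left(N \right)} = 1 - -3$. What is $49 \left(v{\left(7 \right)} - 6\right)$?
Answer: $-98$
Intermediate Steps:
$v{\left(N \right)} = 4$ ($v{\left(N \right)} = 1 + 3 = 4$)
$49 \left(v{\left(7 \right)} - 6\right) = 49 \left(4 - 6\right) = 49 \left(-2\right) = -98$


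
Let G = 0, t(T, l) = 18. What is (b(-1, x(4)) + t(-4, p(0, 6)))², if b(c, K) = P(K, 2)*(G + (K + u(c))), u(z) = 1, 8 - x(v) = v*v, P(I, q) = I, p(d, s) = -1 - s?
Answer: 5476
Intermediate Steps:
x(v) = 8 - v² (x(v) = 8 - v*v = 8 - v²)
b(c, K) = K*(1 + K) (b(c, K) = K*(0 + (K + 1)) = K*(0 + (1 + K)) = K*(1 + K))
(b(-1, x(4)) + t(-4, p(0, 6)))² = ((8 - 1*4²)*(1 + (8 - 1*4²)) + 18)² = ((8 - 1*16)*(1 + (8 - 1*16)) + 18)² = ((8 - 16)*(1 + (8 - 16)) + 18)² = (-8*(1 - 8) + 18)² = (-8*(-7) + 18)² = (56 + 18)² = 74² = 5476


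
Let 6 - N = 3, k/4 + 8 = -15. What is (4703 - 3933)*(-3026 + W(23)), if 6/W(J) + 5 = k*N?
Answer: -654740240/281 ≈ -2.3300e+6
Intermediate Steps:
k = -92 (k = -32 + 4*(-15) = -32 - 60 = -92)
N = 3 (N = 6 - 1*3 = 6 - 3 = 3)
W(J) = -6/281 (W(J) = 6/(-5 - 92*3) = 6/(-5 - 276) = 6/(-281) = 6*(-1/281) = -6/281)
(4703 - 3933)*(-3026 + W(23)) = (4703 - 3933)*(-3026 - 6/281) = 770*(-850312/281) = -654740240/281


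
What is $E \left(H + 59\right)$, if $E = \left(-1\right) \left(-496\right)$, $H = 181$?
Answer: $119040$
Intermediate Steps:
$E = 496$
$E \left(H + 59\right) = 496 \left(181 + 59\right) = 496 \cdot 240 = 119040$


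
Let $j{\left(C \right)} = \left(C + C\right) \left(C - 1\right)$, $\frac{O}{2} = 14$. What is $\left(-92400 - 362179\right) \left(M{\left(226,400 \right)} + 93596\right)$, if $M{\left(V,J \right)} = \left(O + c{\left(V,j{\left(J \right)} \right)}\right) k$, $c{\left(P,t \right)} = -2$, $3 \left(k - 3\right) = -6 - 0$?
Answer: $-42558595138$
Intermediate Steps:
$O = 28$ ($O = 2 \cdot 14 = 28$)
$j{\left(C \right)} = 2 C \left(-1 + C\right)$
$k = 1$ ($k = 3 + \frac{-6 - 0}{3} = 3 + \frac{-6 + 0}{3} = 3 + \frac{1}{3} \left(-6\right) = 3 - 2 = 1$)
$M{\left(V,J \right)} = 26$ ($M{\left(V,J \right)} = \left(28 - 2\right) 1 = 26 \cdot 1 = 26$)
$\left(-92400 - 362179\right) \left(M{\left(226,400 \right)} + 93596\right) = \left(-92400 - 362179\right) \left(26 + 93596\right) = \left(-454579\right) 93622 = -42558595138$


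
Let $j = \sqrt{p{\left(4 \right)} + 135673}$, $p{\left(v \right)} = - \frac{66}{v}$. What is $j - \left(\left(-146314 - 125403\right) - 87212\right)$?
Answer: $358929 + \frac{49 \sqrt{226}}{2} \approx 3.593 \cdot 10^{5}$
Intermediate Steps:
$j = \frac{49 \sqrt{226}}{2}$ ($j = \sqrt{- \frac{66}{4} + 135673} = \sqrt{\left(-66\right) \frac{1}{4} + 135673} = \sqrt{- \frac{33}{2} + 135673} = \sqrt{\frac{271313}{2}} = \frac{49 \sqrt{226}}{2} \approx 368.32$)
$j - \left(\left(-146314 - 125403\right) - 87212\right) = \frac{49 \sqrt{226}}{2} - \left(\left(-146314 - 125403\right) - 87212\right) = \frac{49 \sqrt{226}}{2} - \left(-271717 - 87212\right) = \frac{49 \sqrt{226}}{2} - -358929 = \frac{49 \sqrt{226}}{2} + 358929 = 358929 + \frac{49 \sqrt{226}}{2}$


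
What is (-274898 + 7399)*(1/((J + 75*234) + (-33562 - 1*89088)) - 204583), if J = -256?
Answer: 5765685897810951/105356 ≈ 5.4726e+10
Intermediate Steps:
(-274898 + 7399)*(1/((J + 75*234) + (-33562 - 1*89088)) - 204583) = (-274898 + 7399)*(1/((-256 + 75*234) + (-33562 - 1*89088)) - 204583) = -267499*(1/((-256 + 17550) + (-33562 - 89088)) - 204583) = -267499*(1/(17294 - 122650) - 204583) = -267499*(1/(-105356) - 204583) = -267499*(-1/105356 - 204583) = -267499*(-21554046549/105356) = 5765685897810951/105356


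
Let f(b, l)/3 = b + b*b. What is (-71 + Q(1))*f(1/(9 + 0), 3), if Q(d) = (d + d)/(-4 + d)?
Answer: -2150/81 ≈ -26.543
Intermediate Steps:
Q(d) = 2*d/(-4 + d) (Q(d) = (2*d)/(-4 + d) = 2*d/(-4 + d))
f(b, l) = 3*b + 3*b**2 (f(b, l) = 3*(b + b*b) = 3*(b + b**2) = 3*b + 3*b**2)
(-71 + Q(1))*f(1/(9 + 0), 3) = (-71 + 2*1/(-4 + 1))*(3*(1 + 1/(9 + 0))/(9 + 0)) = (-71 + 2*1/(-3))*(3*(1 + 1/9)/9) = (-71 + 2*1*(-1/3))*(3*(1/9)*(1 + 1/9)) = (-71 - 2/3)*(3*(1/9)*(10/9)) = -215/3*10/27 = -2150/81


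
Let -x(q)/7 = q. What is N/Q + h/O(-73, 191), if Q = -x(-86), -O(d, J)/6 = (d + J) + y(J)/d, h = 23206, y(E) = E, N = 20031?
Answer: -1016068777/15211938 ≈ -66.794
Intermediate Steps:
O(d, J) = -6*J - 6*d - 6*J/d (O(d, J) = -6*((d + J) + J/d) = -6*((J + d) + J/d) = -6*(J + d + J/d) = -6*J - 6*d - 6*J/d)
x(q) = -7*q
Q = -602 (Q = -(-7)*(-86) = -1*602 = -602)
N/Q + h/O(-73, 191) = 20031/(-602) + 23206/((6*(-1*191 - 1*(-73)*(191 - 73))/(-73))) = 20031*(-1/602) + 23206/((6*(-1/73)*(-191 - 1*(-73)*118))) = -20031/602 + 23206/((6*(-1/73)*(-191 + 8614))) = -20031/602 + 23206/((6*(-1/73)*8423)) = -20031/602 + 23206/(-50538/73) = -20031/602 + 23206*(-73/50538) = -20031/602 - 847019/25269 = -1016068777/15211938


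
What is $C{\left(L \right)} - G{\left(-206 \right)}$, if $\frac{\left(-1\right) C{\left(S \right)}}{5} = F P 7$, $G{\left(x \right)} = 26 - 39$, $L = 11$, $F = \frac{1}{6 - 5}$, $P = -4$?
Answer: $153$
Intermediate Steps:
$F = 1$ ($F = 1^{-1} = 1$)
$G{\left(x \right)} = -13$
$C{\left(S \right)} = 140$ ($C{\left(S \right)} = - 5 \cdot 1 \left(-4\right) 7 = - 5 \left(\left(-4\right) 7\right) = \left(-5\right) \left(-28\right) = 140$)
$C{\left(L \right)} - G{\left(-206 \right)} = 140 - -13 = 140 + 13 = 153$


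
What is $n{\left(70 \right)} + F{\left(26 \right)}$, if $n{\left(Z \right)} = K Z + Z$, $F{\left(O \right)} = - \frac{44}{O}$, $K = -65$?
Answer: $- \frac{58262}{13} \approx -4481.7$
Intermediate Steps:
$n{\left(Z \right)} = - 64 Z$ ($n{\left(Z \right)} = - 65 Z + Z = - 64 Z$)
$n{\left(70 \right)} + F{\left(26 \right)} = \left(-64\right) 70 - \frac{44}{26} = -4480 - \frac{22}{13} = - \frac{58262}{13}$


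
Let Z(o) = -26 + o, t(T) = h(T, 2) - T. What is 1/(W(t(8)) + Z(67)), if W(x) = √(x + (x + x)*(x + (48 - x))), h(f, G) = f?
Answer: 1/41 ≈ 0.024390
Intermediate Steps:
t(T) = 0 (t(T) = T - T = 0)
W(x) = √97*√x (W(x) = √(x + (2*x)*48) = √(x + 96*x) = √(97*x) = √97*√x)
1/(W(t(8)) + Z(67)) = 1/(√97*√0 + (-26 + 67)) = 1/(√97*0 + 41) = 1/(0 + 41) = 1/41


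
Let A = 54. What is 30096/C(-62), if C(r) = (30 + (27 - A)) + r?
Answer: -30096/59 ≈ -510.10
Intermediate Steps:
C(r) = 3 + r (C(r) = (30 + (27 - 1*54)) + r = (30 + (27 - 54)) + r = (30 - 27) + r = 3 + r)
30096/C(-62) = 30096/(3 - 62) = 30096/(-59) = 30096*(-1/59) = -30096/59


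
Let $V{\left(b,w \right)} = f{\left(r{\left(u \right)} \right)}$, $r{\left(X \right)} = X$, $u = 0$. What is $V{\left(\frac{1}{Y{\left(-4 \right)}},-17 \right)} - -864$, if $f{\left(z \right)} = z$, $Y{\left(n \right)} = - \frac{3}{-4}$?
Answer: $864$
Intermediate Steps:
$Y{\left(n \right)} = \frac{3}{4}$ ($Y{\left(n \right)} = \left(-3\right) \left(- \frac{1}{4}\right) = \frac{3}{4}$)
$V{\left(b,w \right)} = 0$
$V{\left(\frac{1}{Y{\left(-4 \right)}},-17 \right)} - -864 = 0 - -864 = 0 + 864 = 864$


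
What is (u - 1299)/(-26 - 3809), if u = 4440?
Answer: -3141/3835 ≈ -0.81904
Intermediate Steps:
(u - 1299)/(-26 - 3809) = (4440 - 1299)/(-26 - 3809) = 3141/(-3835) = 3141*(-1/3835) = -3141/3835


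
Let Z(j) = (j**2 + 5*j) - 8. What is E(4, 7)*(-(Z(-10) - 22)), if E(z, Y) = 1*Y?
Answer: -140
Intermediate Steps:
E(z, Y) = Y
Z(j) = -8 + j**2 + 5*j
E(4, 7)*(-(Z(-10) - 22)) = 7*(-((-8 + (-10)**2 + 5*(-10)) - 22)) = 7*(-((-8 + 100 - 50) - 22)) = 7*(-(42 - 22)) = 7*(-1*20) = 7*(-20) = -140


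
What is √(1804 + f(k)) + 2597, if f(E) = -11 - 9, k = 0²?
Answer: 2597 + 2*√446 ≈ 2639.2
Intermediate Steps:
k = 0
f(E) = -20
√(1804 + f(k)) + 2597 = √(1804 - 20) + 2597 = √1784 + 2597 = 2*√446 + 2597 = 2597 + 2*√446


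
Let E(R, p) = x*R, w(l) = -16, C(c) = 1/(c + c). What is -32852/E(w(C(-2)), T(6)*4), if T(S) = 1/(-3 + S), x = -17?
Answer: -8213/68 ≈ -120.78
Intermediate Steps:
C(c) = 1/(2*c)
E(R, p) = -17*R
-32852/E(w(C(-2)), T(6)*4) = -32852/((-17*(-16))) = -32852/272 = -32852*1/272 = -8213/68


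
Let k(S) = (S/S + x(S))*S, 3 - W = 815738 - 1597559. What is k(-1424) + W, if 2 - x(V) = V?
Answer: -1250224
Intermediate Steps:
x(V) = 2 - V
W = 781824 (W = 3 - (815738 - 1597559) = 3 - 1*(-781821) = 3 + 781821 = 781824)
k(S) = S*(3 - S) (k(S) = (S/S + (2 - S))*S = (1 + (2 - S))*S = (3 - S)*S = S*(3 - S))
k(-1424) + W = -1424*(3 - 1*(-1424)) + 781824 = -1424*(3 + 1424) + 781824 = -1424*1427 + 781824 = -2032048 + 781824 = -1250224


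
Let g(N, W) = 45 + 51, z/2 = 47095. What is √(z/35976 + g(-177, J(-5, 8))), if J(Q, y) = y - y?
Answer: √7977421671/8994 ≈ 9.9307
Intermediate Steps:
z = 94190 (z = 2*47095 = 94190)
J(Q, y) = 0
g(N, W) = 96
√(z/35976 + g(-177, J(-5, 8))) = √(94190/35976 + 96) = √(94190*(1/35976) + 96) = √(47095/17988 + 96) = √(1773943/17988) = √7977421671/8994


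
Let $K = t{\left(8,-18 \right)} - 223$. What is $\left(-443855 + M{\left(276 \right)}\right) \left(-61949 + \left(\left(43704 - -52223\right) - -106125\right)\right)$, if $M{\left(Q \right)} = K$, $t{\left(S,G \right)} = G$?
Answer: $-62219181888$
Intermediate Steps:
$K = -241$ ($K = -18 - 223 = -241$)
$M{\left(Q \right)} = -241$
$\left(-443855 + M{\left(276 \right)}\right) \left(-61949 + \left(\left(43704 - -52223\right) - -106125\right)\right) = \left(-443855 - 241\right) \left(-61949 + \left(\left(43704 - -52223\right) - -106125\right)\right) = - 444096 \left(-61949 + \left(\left(43704 + 52223\right) + 106125\right)\right) = - 444096 \left(-61949 + \left(95927 + 106125\right)\right) = - 444096 \left(-61949 + 202052\right) = \left(-444096\right) 140103 = -62219181888$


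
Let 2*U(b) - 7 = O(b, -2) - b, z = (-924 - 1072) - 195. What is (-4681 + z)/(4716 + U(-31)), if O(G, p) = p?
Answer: -3436/2367 ≈ -1.4516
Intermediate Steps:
z = -2191 (z = -1996 - 195 = -2191)
U(b) = 5/2 - b/2 (U(b) = 7/2 + (-2 - b)/2 = 7/2 + (-1 - b/2) = 5/2 - b/2)
(-4681 + z)/(4716 + U(-31)) = (-4681 - 2191)/(4716 + (5/2 - ½*(-31))) = -6872/(4716 + (5/2 + 31/2)) = -6872/(4716 + 18) = -6872/4734 = -6872*1/4734 = -3436/2367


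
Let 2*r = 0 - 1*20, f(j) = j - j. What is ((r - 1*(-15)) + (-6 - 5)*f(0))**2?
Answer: 25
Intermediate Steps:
f(j) = 0
r = -10 (r = (0 - 1*20)/2 = (0 - 20)/2 = (1/2)*(-20) = -10)
((r - 1*(-15)) + (-6 - 5)*f(0))**2 = ((-10 - 1*(-15)) + (-6 - 5)*0)**2 = ((-10 + 15) - 11*0)**2 = (5 + 0)**2 = 5**2 = 25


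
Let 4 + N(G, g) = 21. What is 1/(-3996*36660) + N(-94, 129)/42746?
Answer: 1245172187/3131002583280 ≈ 0.00039769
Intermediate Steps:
N(G, g) = 17 (N(G, g) = -4 + 21 = 17)
1/(-3996*36660) + N(-94, 129)/42746 = 1/(-3996*36660) + 17/42746 = -1/3996*1/36660 + 17*(1/42746) = -1/146493360 + 17/42746 = 1245172187/3131002583280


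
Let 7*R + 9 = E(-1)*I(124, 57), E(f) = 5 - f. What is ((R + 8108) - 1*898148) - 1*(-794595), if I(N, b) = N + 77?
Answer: -95274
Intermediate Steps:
I(N, b) = 77 + N
R = 171 (R = -9/7 + ((5 - 1*(-1))*(77 + 124))/7 = -9/7 + ((5 + 1)*201)/7 = -9/7 + (6*201)/7 = -9/7 + (⅐)*1206 = -9/7 + 1206/7 = 171)
((R + 8108) - 1*898148) - 1*(-794595) = ((171 + 8108) - 1*898148) - 1*(-794595) = (8279 - 898148) + 794595 = -889869 + 794595 = -95274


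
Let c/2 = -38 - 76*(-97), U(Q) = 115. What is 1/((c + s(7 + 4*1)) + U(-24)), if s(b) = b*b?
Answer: 1/14904 ≈ 6.7096e-5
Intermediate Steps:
c = 14668 (c = 2*(-38 - 76*(-97)) = 2*(-38 + 7372) = 2*7334 = 14668)
s(b) = b²
1/((c + s(7 + 4*1)) + U(-24)) = 1/((14668 + (7 + 4*1)²) + 115) = 1/((14668 + (7 + 4)²) + 115) = 1/((14668 + 11²) + 115) = 1/((14668 + 121) + 115) = 1/(14789 + 115) = 1/14904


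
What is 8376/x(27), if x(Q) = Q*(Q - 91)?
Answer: -349/72 ≈ -4.8472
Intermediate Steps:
x(Q) = Q*(-91 + Q)
8376/x(27) = 8376/((27*(-91 + 27))) = 8376/((27*(-64))) = 8376/(-1728) = 8376*(-1/1728) = -349/72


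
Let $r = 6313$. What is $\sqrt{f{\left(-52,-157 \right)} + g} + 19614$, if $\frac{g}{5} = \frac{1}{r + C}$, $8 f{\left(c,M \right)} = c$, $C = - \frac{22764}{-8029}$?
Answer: $19614 + \frac{3 i \sqrt{151588535927686}}{14488526} \approx 19614.0 + 2.5494 i$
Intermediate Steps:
$C = \frac{3252}{1147}$ ($C = \left(-22764\right) \left(- \frac{1}{8029}\right) = \frac{3252}{1147} \approx 2.8352$)
$f{\left(c,M \right)} = \frac{c}{8}$
$g = \frac{5735}{7244263}$ ($g = \frac{5}{6313 + \frac{3252}{1147}} = \frac{5}{\frac{7244263}{1147}} = 5 \cdot \frac{1147}{7244263} = \frac{5735}{7244263} \approx 0.00079166$)
$\sqrt{f{\left(-52,-157 \right)} + g} + 19614 = \sqrt{\frac{1}{8} \left(-52\right) + \frac{5735}{7244263}} + 19614 = \sqrt{- \frac{13}{2} + \frac{5735}{7244263}} + 19614 = \sqrt{- \frac{94163949}{14488526}} + 19614 = \frac{3 i \sqrt{151588535927686}}{14488526} + 19614 = 19614 + \frac{3 i \sqrt{151588535927686}}{14488526}$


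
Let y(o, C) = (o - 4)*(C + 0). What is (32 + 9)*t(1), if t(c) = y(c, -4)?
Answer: 492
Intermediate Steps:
y(o, C) = C*(-4 + o) (y(o, C) = (-4 + o)*C = C*(-4 + o))
t(c) = 16 - 4*c (t(c) = -4*(-4 + c) = 16 - 4*c)
(32 + 9)*t(1) = (32 + 9)*(16 - 4*1) = 41*(16 - 4) = 41*12 = 492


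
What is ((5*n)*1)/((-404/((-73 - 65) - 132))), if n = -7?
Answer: -4725/202 ≈ -23.391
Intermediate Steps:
((5*n)*1)/((-404/((-73 - 65) - 132))) = ((5*(-7))*1)/((-404/((-73 - 65) - 132))) = (-35*1)/((-404/(-138 - 132))) = -35/((-404/(-270))) = -35/((-404*(-1/270))) = -35/202/135 = -35*135/202 = -4725/202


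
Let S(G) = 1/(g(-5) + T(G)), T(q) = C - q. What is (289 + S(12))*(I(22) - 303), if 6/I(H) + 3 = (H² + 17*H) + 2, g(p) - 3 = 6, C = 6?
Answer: -75129740/857 ≈ -87666.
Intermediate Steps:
g(p) = 9 (g(p) = 3 + 6 = 9)
I(H) = 6/(-1 + H² + 17*H) (I(H) = 6/(-3 + ((H² + 17*H) + 2)) = 6/(-3 + (2 + H² + 17*H)) = 6/(-1 + H² + 17*H))
T(q) = 6 - q
S(G) = 1/(15 - G) (S(G) = 1/(9 + (6 - G)) = 1/(15 - G))
(289 + S(12))*(I(22) - 303) = (289 - 1/(-15 + 12))*(6/(-1 + 22² + 17*22) - 303) = (289 - 1/(-3))*(6/(-1 + 484 + 374) - 303) = (289 - 1*(-⅓))*(6/857 - 303) = (289 + ⅓)*(6*(1/857) - 303) = 868*(6/857 - 303)/3 = (868/3)*(-259665/857) = -75129740/857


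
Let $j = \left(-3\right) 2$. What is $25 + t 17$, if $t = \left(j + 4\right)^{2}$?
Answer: $93$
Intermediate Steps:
$j = -6$
$t = 4$ ($t = \left(-6 + 4\right)^{2} = \left(-2\right)^{2} = 4$)
$25 + t 17 = 25 + 4 \cdot 17 = 25 + 68 = 93$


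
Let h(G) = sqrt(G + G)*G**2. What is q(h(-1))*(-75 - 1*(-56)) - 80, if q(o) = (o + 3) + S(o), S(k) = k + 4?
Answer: -213 - 38*I*sqrt(2) ≈ -213.0 - 53.74*I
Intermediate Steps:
S(k) = 4 + k
h(G) = sqrt(2)*G**(5/2) (h(G) = sqrt(2*G)*G**2 = (sqrt(2)*sqrt(G))*G**2 = sqrt(2)*G**(5/2))
q(o) = 7 + 2*o (q(o) = (o + 3) + (4 + o) = (3 + o) + (4 + o) = 7 + 2*o)
q(h(-1))*(-75 - 1*(-56)) - 80 = (7 + 2*(sqrt(2)*(-1)**(5/2)))*(-75 - 1*(-56)) - 80 = (7 + 2*(sqrt(2)*I))*(-75 + 56) - 80 = (7 + 2*(I*sqrt(2)))*(-19) - 80 = (7 + 2*I*sqrt(2))*(-19) - 80 = (-133 - 38*I*sqrt(2)) - 80 = -213 - 38*I*sqrt(2)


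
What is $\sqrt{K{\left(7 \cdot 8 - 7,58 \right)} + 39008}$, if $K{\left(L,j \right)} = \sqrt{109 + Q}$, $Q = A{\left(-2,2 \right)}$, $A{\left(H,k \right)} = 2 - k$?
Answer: $\sqrt{39008 + \sqrt{109}} \approx 197.53$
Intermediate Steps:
$Q = 0$ ($Q = 2 - 2 = 0$)
$K{\left(L,j \right)} = \sqrt{109}$ ($K{\left(L,j \right)} = \sqrt{109 + 0} = \sqrt{109}$)
$\sqrt{K{\left(7 \cdot 8 - 7,58 \right)} + 39008} = \sqrt{\sqrt{109} + 39008} = \sqrt{39008 + \sqrt{109}}$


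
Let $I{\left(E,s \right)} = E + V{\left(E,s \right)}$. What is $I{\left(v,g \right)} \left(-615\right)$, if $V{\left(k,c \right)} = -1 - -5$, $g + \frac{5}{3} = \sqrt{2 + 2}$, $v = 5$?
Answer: $-5535$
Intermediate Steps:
$g = \frac{1}{3}$ ($g = - \frac{5}{3} + \sqrt{2 + 2} = - \frac{5}{3} + \sqrt{4} = - \frac{5}{3} + 2 = \frac{1}{3} \approx 0.33333$)
$V{\left(k,c \right)} = 4$ ($V{\left(k,c \right)} = -1 + 5 = 4$)
$I{\left(E,s \right)} = 4 + E$ ($I{\left(E,s \right)} = E + 4 = 4 + E$)
$I{\left(v,g \right)} \left(-615\right) = \left(4 + 5\right) \left(-615\right) = 9 \left(-615\right) = -5535$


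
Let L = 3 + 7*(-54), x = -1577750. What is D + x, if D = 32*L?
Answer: -1589750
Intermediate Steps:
L = -375 (L = 3 - 378 = -375)
D = -12000 (D = 32*(-375) = -12000)
D + x = -12000 - 1577750 = -1589750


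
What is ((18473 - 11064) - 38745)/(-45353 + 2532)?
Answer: 31336/42821 ≈ 0.73179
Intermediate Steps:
((18473 - 11064) - 38745)/(-45353 + 2532) = (7409 - 38745)/(-42821) = -31336*(-1/42821) = 31336/42821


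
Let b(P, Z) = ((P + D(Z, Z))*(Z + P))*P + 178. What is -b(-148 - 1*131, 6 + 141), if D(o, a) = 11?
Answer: 9869726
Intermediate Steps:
b(P, Z) = 178 + P*(11 + P)*(P + Z) (b(P, Z) = ((P + 11)*(Z + P))*P + 178 = ((11 + P)*(P + Z))*P + 178 = P*(11 + P)*(P + Z) + 178 = 178 + P*(11 + P)*(P + Z))
-b(-148 - 1*131, 6 + 141) = -(178 + (-148 - 1*131)³ + 11*(-148 - 1*131)² + (6 + 141)*(-148 - 1*131)² + 11*(-148 - 1*131)*(6 + 141)) = -(178 + (-148 - 131)³ + 11*(-148 - 131)² + 147*(-148 - 131)² + 11*(-148 - 131)*147) = -(178 + (-279)³ + 11*(-279)² + 147*(-279)² + 11*(-279)*147) = -(178 - 21717639 + 11*77841 + 147*77841 - 451143) = -(178 - 21717639 + 856251 + 11442627 - 451143) = -1*(-9869726) = 9869726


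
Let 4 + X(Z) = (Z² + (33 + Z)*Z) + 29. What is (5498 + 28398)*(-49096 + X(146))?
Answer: -54945416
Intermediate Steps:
X(Z) = 25 + Z² + Z*(33 + Z) (X(Z) = -4 + ((Z² + (33 + Z)*Z) + 29) = -4 + ((Z² + Z*(33 + Z)) + 29) = -4 + (29 + Z² + Z*(33 + Z)) = 25 + Z² + Z*(33 + Z))
(5498 + 28398)*(-49096 + X(146)) = (5498 + 28398)*(-49096 + (25 + 2*146² + 33*146)) = 33896*(-49096 + (25 + 2*21316 + 4818)) = 33896*(-49096 + (25 + 42632 + 4818)) = 33896*(-49096 + 47475) = 33896*(-1621) = -54945416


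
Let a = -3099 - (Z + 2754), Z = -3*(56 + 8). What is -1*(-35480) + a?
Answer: 29819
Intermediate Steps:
Z = -192 (Z = -3*64 = -192)
a = -5661 (a = -3099 - (-192 + 2754) = -3099 - 1*2562 = -3099 - 2562 = -5661)
-1*(-35480) + a = -1*(-35480) - 5661 = 35480 - 5661 = 29819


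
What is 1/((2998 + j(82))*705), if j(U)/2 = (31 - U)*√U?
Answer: 1499/2867543790 + 17*√82/955847930 ≈ 6.8380e-7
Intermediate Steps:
j(U) = 2*√U*(31 - U) (j(U) = 2*((31 - U)*√U) = 2*(√U*(31 - U)) = 2*√U*(31 - U))
1/((2998 + j(82))*705) = 1/((2998 + 2*√82*(31 - 1*82))*705) = (1/705)/(2998 + 2*√82*(31 - 82)) = (1/705)/(2998 + 2*√82*(-51)) = (1/705)/(2998 - 102*√82) = 1/(705*(2998 - 102*√82))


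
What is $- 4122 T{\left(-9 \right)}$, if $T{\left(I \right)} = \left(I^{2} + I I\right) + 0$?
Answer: $-667764$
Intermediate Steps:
$T{\left(I \right)} = 2 I^{2}$ ($T{\left(I \right)} = \left(I^{2} + I^{2}\right) + 0 = 2 I^{2} + 0 = 2 I^{2}$)
$- 4122 T{\left(-9 \right)} = - 4122 \cdot 2 \left(-9\right)^{2} = - 4122 \cdot 2 \cdot 81 = \left(-4122\right) 162 = -667764$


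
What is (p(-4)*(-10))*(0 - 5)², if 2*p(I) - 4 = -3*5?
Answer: 1375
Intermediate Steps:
p(I) = -11/2 (p(I) = 2 + (-3*5)/2 = 2 + (½)*(-15) = 2 - 15/2 = -11/2)
(p(-4)*(-10))*(0 - 5)² = (-11/2*(-10))*(0 - 5)² = 55*(-5)² = 55*25 = 1375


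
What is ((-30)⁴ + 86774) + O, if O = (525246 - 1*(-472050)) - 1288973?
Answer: 605097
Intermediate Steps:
O = -291677 (O = (525246 + 472050) - 1288973 = 997296 - 1288973 = -291677)
((-30)⁴ + 86774) + O = ((-30)⁴ + 86774) - 291677 = (810000 + 86774) - 291677 = 896774 - 291677 = 605097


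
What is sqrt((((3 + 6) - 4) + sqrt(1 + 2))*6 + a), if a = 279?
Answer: sqrt(309 + 6*sqrt(3)) ≈ 17.872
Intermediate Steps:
sqrt((((3 + 6) - 4) + sqrt(1 + 2))*6 + a) = sqrt((((3 + 6) - 4) + sqrt(1 + 2))*6 + 279) = sqrt(((9 - 4) + sqrt(3))*6 + 279) = sqrt((5 + sqrt(3))*6 + 279) = sqrt((30 + 6*sqrt(3)) + 279) = sqrt(309 + 6*sqrt(3))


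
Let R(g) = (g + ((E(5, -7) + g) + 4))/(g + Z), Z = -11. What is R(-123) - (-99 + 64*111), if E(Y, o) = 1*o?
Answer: -938421/134 ≈ -7003.1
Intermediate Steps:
E(Y, o) = o
R(g) = (-3 + 2*g)/(-11 + g) (R(g) = (g + ((-7 + g) + 4))/(g - 11) = (g + (-3 + g))/(-11 + g) = (-3 + 2*g)/(-11 + g))
R(-123) - (-99 + 64*111) = (-3 + 2*(-123))/(-11 - 123) - (-99 + 64*111) = (-3 - 246)/(-134) - (-99 + 7104) = -1/134*(-249) - 1*7005 = 249/134 - 7005 = -938421/134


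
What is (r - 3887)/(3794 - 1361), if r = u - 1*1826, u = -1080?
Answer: -6793/2433 ≈ -2.7920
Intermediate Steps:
r = -2906 (r = -1080 - 1*1826 = -1080 - 1826 = -2906)
(r - 3887)/(3794 - 1361) = (-2906 - 3887)/(3794 - 1361) = -6793/2433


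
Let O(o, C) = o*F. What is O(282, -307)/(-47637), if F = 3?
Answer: -94/5293 ≈ -0.017759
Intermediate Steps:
O(o, C) = 3*o (O(o, C) = o*3 = 3*o)
O(282, -307)/(-47637) = (3*282)/(-47637) = 846*(-1/47637) = -94/5293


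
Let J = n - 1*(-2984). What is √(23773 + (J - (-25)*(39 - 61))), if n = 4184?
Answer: √30391 ≈ 174.33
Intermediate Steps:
J = 7168 (J = 4184 - 1*(-2984) = 4184 + 2984 = 7168)
√(23773 + (J - (-25)*(39 - 61))) = √(23773 + (7168 - (-25)*(39 - 61))) = √(23773 + (7168 - (-25)*(-22))) = √(23773 + (7168 - 1*550)) = √(23773 + (7168 - 550)) = √(23773 + 6618) = √30391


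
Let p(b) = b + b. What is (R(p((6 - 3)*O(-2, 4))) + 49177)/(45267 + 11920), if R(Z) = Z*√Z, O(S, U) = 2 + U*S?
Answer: 49177/57187 - 216*I/57187 ≈ 0.85993 - 0.0037771*I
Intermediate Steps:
O(S, U) = 2 + S*U
p(b) = 2*b
R(Z) = Z^(3/2)
(R(p((6 - 3)*O(-2, 4))) + 49177)/(45267 + 11920) = ((2*((6 - 3)*(2 - 2*4)))^(3/2) + 49177)/(45267 + 11920) = ((2*(3*(2 - 8)))^(3/2) + 49177)/57187 = ((2*(3*(-6)))^(3/2) + 49177)*(1/57187) = ((2*(-18))^(3/2) + 49177)*(1/57187) = ((-36)^(3/2) + 49177)*(1/57187) = (-216*I + 49177)*(1/57187) = (49177 - 216*I)*(1/57187) = 49177/57187 - 216*I/57187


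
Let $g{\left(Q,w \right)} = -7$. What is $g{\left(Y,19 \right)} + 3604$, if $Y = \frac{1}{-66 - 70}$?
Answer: $3597$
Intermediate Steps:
$Y = - \frac{1}{136}$ ($Y = \frac{1}{-136} = - \frac{1}{136} \approx -0.0073529$)
$g{\left(Y,19 \right)} + 3604 = -7 + 3604 = 3597$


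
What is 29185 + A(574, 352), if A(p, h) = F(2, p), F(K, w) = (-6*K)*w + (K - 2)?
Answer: 22297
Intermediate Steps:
F(K, w) = -2 + K - 6*K*w (F(K, w) = -6*K*w + (-2 + K) = -2 + K - 6*K*w)
A(p, h) = -12*p (A(p, h) = -2 + 2 - 6*2*p = -2 + 2 - 12*p = -12*p)
29185 + A(574, 352) = 29185 - 12*574 = 29185 - 6888 = 22297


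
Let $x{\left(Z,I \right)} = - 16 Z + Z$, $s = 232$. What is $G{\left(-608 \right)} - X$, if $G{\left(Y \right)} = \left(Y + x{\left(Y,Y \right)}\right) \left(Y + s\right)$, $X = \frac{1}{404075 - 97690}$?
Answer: $- \frac{980588869121}{306385} \approx -3.2005 \cdot 10^{6}$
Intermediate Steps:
$X = \frac{1}{306385} \approx 3.2639 \cdot 10^{-6}$
$x{\left(Z,I \right)} = - 15 Z$
$G{\left(Y \right)} = - 14 Y \left(232 + Y\right)$ ($G{\left(Y \right)} = \left(Y - 15 Y\right) \left(Y + 232\right) = - 14 Y \left(232 + Y\right)$)
$G{\left(-608 \right)} - X = 14 \left(-608\right) \left(-232 - -608\right) - \frac{1}{306385} = 14 \left(-608\right) \left(-232 + 608\right) - \frac{1}{306385} = 14 \left(-608\right) 376 - \frac{1}{306385} = -3200512 - \frac{1}{306385} = - \frac{980588869121}{306385}$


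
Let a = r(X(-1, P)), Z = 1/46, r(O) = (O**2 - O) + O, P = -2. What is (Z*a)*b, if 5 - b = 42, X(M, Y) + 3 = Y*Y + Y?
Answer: -37/46 ≈ -0.80435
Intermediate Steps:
X(M, Y) = -3 + Y + Y**2 (X(M, Y) = -3 + (Y*Y + Y) = -3 + (Y**2 + Y) = -3 + (Y + Y**2) = -3 + Y + Y**2)
r(O) = O**2
b = -37 (b = 5 - 1*42 = 5 - 42 = -37)
Z = 1/46 ≈ 0.021739
a = 1 (a = (-3 - 2 + (-2)**2)**2 = (-3 - 2 + 4)**2 = (-1)**2 = 1)
(Z*a)*b = ((1/46)*1)*(-37) = (1/46)*(-37) = -37/46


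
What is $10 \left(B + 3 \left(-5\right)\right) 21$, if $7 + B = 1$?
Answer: $-4410$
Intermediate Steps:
$B = -6$ ($B = -7 + 1 = -6$)
$10 \left(B + 3 \left(-5\right)\right) 21 = 10 \left(-6 + 3 \left(-5\right)\right) 21 = 10 \left(-6 - 15\right) 21 = 10 \left(-21\right) 21 = \left(-210\right) 21 = -4410$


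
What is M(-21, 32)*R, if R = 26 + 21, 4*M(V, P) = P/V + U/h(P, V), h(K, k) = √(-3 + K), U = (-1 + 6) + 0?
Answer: -376/21 + 235*√29/116 ≈ -6.9952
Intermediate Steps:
U = 5 (U = 5 + 0 = 5)
M(V, P) = 5/(4*√(-3 + P)) + P/(4*V) (M(V, P) = (P/V + 5/(√(-3 + P)))/4 = (P/V + 5/√(-3 + P))/4 = (5/√(-3 + P) + P/V)/4 = 5/(4*√(-3 + P)) + P/(4*V))
R = 47
M(-21, 32)*R = (5/(4*√(-3 + 32)) + (¼)*32/(-21))*47 = (5/(4*√29) + (¼)*32*(-1/21))*47 = (5*(√29/29)/4 - 8/21)*47 = (5*√29/116 - 8/21)*47 = (-8/21 + 5*√29/116)*47 = -376/21 + 235*√29/116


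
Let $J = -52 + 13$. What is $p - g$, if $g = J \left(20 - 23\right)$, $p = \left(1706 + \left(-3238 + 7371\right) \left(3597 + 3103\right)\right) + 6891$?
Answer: $27699580$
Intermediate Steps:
$p = 27699697$ ($p = \left(1706 + 4133 \cdot 6700\right) + 6891 = \left(1706 + 27691100\right) + 6891 = 27692806 + 6891 = 27699697$)
$J = -39$
$g = 117$ ($g = - 39 \left(20 - 23\right) = \left(-39\right) \left(-3\right) = 117$)
$p - g = 27699697 - 117 = 27699580$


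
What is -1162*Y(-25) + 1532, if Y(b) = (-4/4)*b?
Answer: -27518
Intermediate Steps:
Y(b) = -b (Y(b) = (-4*1/4)*b = -b)
-1162*Y(-25) + 1532 = -(-1162)*(-25) + 1532 = -1162*25 + 1532 = -29050 + 1532 = -27518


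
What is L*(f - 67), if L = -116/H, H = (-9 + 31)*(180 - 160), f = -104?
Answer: 4959/110 ≈ 45.082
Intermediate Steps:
H = 440 (H = 22*20 = 440)
L = -29/110 (L = -116/440 = -116*1/440 = -29/110 ≈ -0.26364)
L*(f - 67) = -29*(-104 - 67)/110 = -29/110*(-171) = 4959/110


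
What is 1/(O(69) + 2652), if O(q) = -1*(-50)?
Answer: 1/2702 ≈ 0.00037010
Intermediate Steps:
O(q) = 50
1/(O(69) + 2652) = 1/(50 + 2652) = 1/2702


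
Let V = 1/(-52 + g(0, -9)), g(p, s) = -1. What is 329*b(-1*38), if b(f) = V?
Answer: -329/53 ≈ -6.2076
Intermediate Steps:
V = -1/53 (V = 1/(-52 - 1) = 1/(-53) = -1/53 ≈ -0.018868)
b(f) = -1/53
329*b(-1*38) = 329*(-1/53) = -329/53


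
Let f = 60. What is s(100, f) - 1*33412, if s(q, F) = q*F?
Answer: -27412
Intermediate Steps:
s(q, F) = F*q
s(100, f) - 1*33412 = 60*100 - 1*33412 = 6000 - 33412 = -27412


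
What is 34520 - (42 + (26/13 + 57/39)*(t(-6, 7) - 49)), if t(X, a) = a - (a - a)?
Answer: 450104/13 ≈ 34623.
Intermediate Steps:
t(X, a) = a (t(X, a) = a - 1*0 = a + 0 = a)
34520 - (42 + (26/13 + 57/39)*(t(-6, 7) - 49)) = 34520 - (42 + (26/13 + 57/39)*(7 - 49)) = 34520 - (42 + (26*(1/13) + 57*(1/39))*(-42)) = 34520 - (42 + (2 + 19/13)*(-42)) = 34520 - (42 + (45/13)*(-42)) = 34520 - (42 - 1890/13) = 34520 - 1*(-1344/13) = 34520 + 1344/13 = 450104/13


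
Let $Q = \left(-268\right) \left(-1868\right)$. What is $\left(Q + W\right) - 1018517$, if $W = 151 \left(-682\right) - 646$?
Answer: $-621521$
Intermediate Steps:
$Q = 500624$
$W = -103628$ ($W = -102982 - 646 = -103628$)
$\left(Q + W\right) - 1018517 = \left(500624 - 103628\right) - 1018517 = 396996 - 1018517 = -621521$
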